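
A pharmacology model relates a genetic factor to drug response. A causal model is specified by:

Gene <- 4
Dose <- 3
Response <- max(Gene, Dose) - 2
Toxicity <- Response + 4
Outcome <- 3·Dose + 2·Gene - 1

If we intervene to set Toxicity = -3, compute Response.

2

Under do(Toxicity=-3), the mechanism Toxicity <- Response + 4 is discarded; Toxicity is fixed at -3.
Since Response is not a descendant of the intervened variable, it is unaffected.
Response = max(Gene, Dose) - 2  [with Gene=4, Dose=3]  = 2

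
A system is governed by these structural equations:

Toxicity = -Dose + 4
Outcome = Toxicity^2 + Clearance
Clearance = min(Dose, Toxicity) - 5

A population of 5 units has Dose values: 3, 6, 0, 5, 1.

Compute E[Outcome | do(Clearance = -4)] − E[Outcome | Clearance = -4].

1.2

The intervention sets Clearance=-4 in all 5 units regardless of Dose. Recomputing Outcome per unit gives -3, 0, 12, -3, 5; average 2.2.
E[Outcome|Clearance=-4] averages over only the 2 units with Clearance=-4 (Dose = 3, 1): Outcome = -3, 5, mean 1.
Difference = 2.2 − 1 = 1.2.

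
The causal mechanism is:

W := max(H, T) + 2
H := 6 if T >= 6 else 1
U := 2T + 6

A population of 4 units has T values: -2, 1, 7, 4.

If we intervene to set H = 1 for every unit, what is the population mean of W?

5.25

Every unit gets H=1 under the intervention. W values become 3, 3, 9, 6; E[W|do(H=1)] = 5.25.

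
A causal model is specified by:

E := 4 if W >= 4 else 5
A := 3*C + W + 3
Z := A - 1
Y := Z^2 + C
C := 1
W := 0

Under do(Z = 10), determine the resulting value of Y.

101

The intervention breaks the incoming arrows to Z: Z := A - 1 no longer applies, and Z = 10.
Y = Z^2 + C  [with Z=10, C=1]  = 101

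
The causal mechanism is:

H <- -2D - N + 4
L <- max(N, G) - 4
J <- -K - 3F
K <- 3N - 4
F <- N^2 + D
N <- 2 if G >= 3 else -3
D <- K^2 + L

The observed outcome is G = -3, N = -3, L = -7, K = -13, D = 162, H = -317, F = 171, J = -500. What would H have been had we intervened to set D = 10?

-13

The intervention breaks the incoming arrows to D: D <- K^2 + L no longer applies, and D = 10.
N = 2 if G >= 3 else -3  [with G=-3]  = -3
H = -2D - N + 4  [with D=10, N=-3]  = -13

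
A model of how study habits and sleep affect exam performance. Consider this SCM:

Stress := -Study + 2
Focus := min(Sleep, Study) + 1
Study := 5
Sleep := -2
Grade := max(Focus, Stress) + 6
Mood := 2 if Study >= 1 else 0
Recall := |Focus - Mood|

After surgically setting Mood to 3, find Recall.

4

The intervention breaks the incoming arrows to Mood: Mood := 2 if Study >= 1 else 0 no longer applies, and Mood = 3.
Focus = min(Sleep, Study) + 1  [with Sleep=-2, Study=5]  = -1
Recall = |Focus - Mood|  [with Focus=-1, Mood=3]  = 4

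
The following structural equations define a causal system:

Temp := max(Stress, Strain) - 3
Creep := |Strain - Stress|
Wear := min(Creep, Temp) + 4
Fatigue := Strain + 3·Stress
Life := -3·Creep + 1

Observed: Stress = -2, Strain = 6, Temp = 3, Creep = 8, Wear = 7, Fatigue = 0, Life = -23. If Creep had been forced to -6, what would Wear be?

Intervening sets Creep = -6 and removes its equation (Creep := |Strain - Stress|).
Temp = max(Stress, Strain) - 3  [with Stress=-2, Strain=6]  = 3
Wear = min(Creep, Temp) + 4  [with Creep=-6, Temp=3]  = -2

-2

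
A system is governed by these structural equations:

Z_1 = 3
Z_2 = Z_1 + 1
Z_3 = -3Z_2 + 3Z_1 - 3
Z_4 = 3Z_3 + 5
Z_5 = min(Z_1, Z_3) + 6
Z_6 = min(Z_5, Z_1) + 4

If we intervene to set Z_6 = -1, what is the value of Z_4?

-13

do(Z_6=-1) replaces the equation Z_6 = min(Z_5, Z_1) + 4 with the constant Z_6 = -1.
No directed path runs from Z_6 to Z_4, so Z_4 keeps its natural value.
Z_2 = Z_1 + 1  [with Z_1=3]  = 4
Z_3 = -3Z_2 + 3Z_1 - 3  [with Z_2=4, Z_1=3]  = -6
Z_4 = 3Z_3 + 5  [with Z_3=-6]  = -13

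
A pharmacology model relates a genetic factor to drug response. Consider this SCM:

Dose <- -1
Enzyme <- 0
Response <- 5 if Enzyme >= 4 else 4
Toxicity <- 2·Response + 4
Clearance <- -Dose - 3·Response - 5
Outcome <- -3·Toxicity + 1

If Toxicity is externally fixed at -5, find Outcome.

16

Under do(Toxicity=-5), the mechanism Toxicity <- 2·Response + 4 is discarded; Toxicity is fixed at -5.
Outcome = -3·Toxicity + 1  [with Toxicity=-5]  = 16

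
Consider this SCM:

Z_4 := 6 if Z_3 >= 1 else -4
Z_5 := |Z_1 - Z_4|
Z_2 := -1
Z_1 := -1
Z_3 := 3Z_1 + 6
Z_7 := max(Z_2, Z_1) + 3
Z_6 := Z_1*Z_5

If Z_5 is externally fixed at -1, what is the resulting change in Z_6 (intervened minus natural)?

The intervention breaks the incoming arrows to Z_5: Z_5 := |Z_1 - Z_4| no longer applies, and Z_5 = -1.
Z_6 = Z_1*Z_5  [with Z_1=-1, Z_5=-1]  = 1
Without intervention: Z_3 = 3Z_1 + 6  [with Z_1=-1]  = 3; Z_4 = 6 if Z_3 >= 1 else -4  [with Z_3=3]  = 6; Z_5 = |Z_1 - Z_4|  [with Z_1=-1, Z_4=6]  = 7; Z_6 = Z_1*Z_5  [with Z_1=-1, Z_5=7]  = -7.
Change = 1 − (-7) = 8.

8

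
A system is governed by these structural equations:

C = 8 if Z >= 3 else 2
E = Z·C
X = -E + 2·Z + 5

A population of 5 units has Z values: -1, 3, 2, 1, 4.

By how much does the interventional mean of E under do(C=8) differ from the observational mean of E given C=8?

-13.6

The intervention sets C=8 in all 5 units regardless of Z. Recomputing E per unit gives -8, 24, 16, 8, 32; average 14.4.
Conditioning on C=8 selects the 2 unit(s) with Z ∈ {3, 4}. Their E values: 24, 32. Mean = 28.
Difference = 14.4 − 28 = -13.6.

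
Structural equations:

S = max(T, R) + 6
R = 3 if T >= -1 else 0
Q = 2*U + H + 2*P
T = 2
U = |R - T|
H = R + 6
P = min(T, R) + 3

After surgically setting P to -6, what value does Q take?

Intervening sets P = -6 and removes its equation (P = min(T, R) + 3).
R = 3 if T >= -1 else 0  [with T=2]  = 3
U = |R - T|  [with R=3, T=2]  = 1
H = R + 6  [with R=3]  = 9
Q = 2*U + H + 2*P  [with U=1, H=9, P=-6]  = -1

-1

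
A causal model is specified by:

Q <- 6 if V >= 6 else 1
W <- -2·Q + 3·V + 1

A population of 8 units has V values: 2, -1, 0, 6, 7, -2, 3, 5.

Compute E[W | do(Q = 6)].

Every unit gets Q=6 under the intervention. W values become -5, -14, -11, 7, 10, -17, -2, 4; E[W|do(Q=6)] = -3.5.

-3.5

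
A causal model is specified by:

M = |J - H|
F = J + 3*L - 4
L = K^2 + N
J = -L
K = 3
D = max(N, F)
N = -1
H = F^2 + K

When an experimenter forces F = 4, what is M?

27

Under do(F=4), the mechanism F = J + 3*L - 4 is discarded; F is fixed at 4.
L = K^2 + N  [with K=3, N=-1]  = 8
J = -L  [with L=8]  = -8
H = F^2 + K  [with F=4, K=3]  = 19
M = |J - H|  [with J=-8, H=19]  = 27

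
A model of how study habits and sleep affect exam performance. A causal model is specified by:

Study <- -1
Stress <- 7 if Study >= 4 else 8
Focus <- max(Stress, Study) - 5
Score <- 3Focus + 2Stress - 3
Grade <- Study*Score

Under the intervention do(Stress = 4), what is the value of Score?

2

Under do(Stress=4), the mechanism Stress <- 7 if Study >= 4 else 8 is discarded; Stress is fixed at 4.
Focus = max(Stress, Study) - 5  [with Stress=4, Study=-1]  = -1
Score = 3Focus + 2Stress - 3  [with Focus=-1, Stress=4]  = 2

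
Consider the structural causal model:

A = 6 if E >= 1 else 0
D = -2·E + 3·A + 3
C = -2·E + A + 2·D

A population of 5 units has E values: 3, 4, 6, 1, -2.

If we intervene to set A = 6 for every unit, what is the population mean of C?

33.6

Under do(A=6), A's equation is replaced by A=6 for every unit. Per-unit C: 30, 24, 12, 42, 60. Mean = 33.6.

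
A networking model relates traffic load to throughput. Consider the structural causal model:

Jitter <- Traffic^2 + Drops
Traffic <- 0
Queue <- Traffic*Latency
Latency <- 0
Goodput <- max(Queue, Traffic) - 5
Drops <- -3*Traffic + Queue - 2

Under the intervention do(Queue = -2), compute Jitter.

-4

do(Queue=-2) replaces the equation Queue <- Traffic*Latency with the constant Queue = -2.
Drops = -3*Traffic + Queue - 2  [with Traffic=0, Queue=-2]  = -4
Jitter = Traffic^2 + Drops  [with Traffic=0, Drops=-4]  = -4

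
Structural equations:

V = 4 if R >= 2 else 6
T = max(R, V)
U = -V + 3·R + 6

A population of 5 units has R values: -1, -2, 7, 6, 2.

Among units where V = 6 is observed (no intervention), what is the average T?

6

Observing V=6 restricts to units where V's equation naturally yields 6: R ∈ {-1, -2}. In that subpopulation T = 6, 6, mean 6.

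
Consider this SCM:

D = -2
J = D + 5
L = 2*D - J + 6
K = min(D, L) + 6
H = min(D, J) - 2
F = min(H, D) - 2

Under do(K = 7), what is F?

Under do(K=7), the mechanism K = min(D, L) + 6 is discarded; K is fixed at 7.
Since F is not a descendant of the intervened variable, it is unaffected.
J = D + 5  [with D=-2]  = 3
H = min(D, J) - 2  [with D=-2, J=3]  = -4
F = min(H, D) - 2  [with H=-4, D=-2]  = -6

-6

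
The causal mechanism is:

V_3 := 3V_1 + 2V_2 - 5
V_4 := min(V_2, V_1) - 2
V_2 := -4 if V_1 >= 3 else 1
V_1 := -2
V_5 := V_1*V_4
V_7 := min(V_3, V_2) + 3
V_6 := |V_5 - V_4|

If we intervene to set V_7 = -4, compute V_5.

8

The intervention breaks the incoming arrows to V_7: V_7 := min(V_3, V_2) + 3 no longer applies, and V_7 = -4.
V_5 is not downstream of the intervention, so its value is determined by the original equations.
V_2 = -4 if V_1 >= 3 else 1  [with V_1=-2]  = 1
V_4 = min(V_2, V_1) - 2  [with V_2=1, V_1=-2]  = -4
V_5 = V_1*V_4  [with V_1=-2, V_4=-4]  = 8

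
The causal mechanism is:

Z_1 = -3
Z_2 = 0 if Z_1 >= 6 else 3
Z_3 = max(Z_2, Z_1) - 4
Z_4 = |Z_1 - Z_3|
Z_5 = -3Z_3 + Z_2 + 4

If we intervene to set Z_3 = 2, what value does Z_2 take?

Under do(Z_3=2), the mechanism Z_3 = max(Z_2, Z_1) - 4 is discarded; Z_3 is fixed at 2.
Since Z_2 is not a descendant of the intervened variable, it is unaffected.
Z_2 = 0 if Z_1 >= 6 else 3  [with Z_1=-3]  = 3

3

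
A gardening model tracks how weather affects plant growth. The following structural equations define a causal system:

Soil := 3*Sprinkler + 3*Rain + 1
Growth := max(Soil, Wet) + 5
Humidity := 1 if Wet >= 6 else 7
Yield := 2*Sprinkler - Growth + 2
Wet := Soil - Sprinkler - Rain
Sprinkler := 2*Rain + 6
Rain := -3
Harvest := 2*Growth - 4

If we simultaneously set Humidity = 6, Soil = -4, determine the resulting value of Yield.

Under do(Humidity = 6, Soil = -4), each intervened variable's structural equation is replaced by its fixed value.
Sprinkler = 2*Rain + 6  [with Rain=-3]  = 0
Wet = Soil - Sprinkler - Rain  [with Soil=-4, Sprinkler=0, Rain=-3]  = -1
Growth = max(Soil, Wet) + 5  [with Soil=-4, Wet=-1]  = 4
Yield = 2*Sprinkler - Growth + 2  [with Sprinkler=0, Growth=4]  = -2

-2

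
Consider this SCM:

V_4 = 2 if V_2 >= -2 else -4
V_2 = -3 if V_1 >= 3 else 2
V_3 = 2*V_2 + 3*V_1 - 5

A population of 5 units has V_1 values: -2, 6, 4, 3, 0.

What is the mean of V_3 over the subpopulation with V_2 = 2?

-4

Conditioning on V_2=2 selects the 2 unit(s) with V_1 ∈ {-2, 0}. Their V_3 values: -7, -1. Mean = -4.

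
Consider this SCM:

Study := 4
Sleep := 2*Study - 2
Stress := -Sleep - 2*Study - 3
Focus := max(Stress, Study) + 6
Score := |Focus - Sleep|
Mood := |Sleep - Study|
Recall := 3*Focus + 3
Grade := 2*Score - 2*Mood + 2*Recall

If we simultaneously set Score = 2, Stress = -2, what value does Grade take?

Under do(Score = 2, Stress = -2), each intervened variable's structural equation is replaced by its fixed value.
Sleep = 2*Study - 2  [with Study=4]  = 6
Focus = max(Stress, Study) + 6  [with Stress=-2, Study=4]  = 10
Mood = |Sleep - Study|  [with Sleep=6, Study=4]  = 2
Recall = 3*Focus + 3  [with Focus=10]  = 33
Grade = 2*Score - 2*Mood + 2*Recall  [with Score=2, Mood=2, Recall=33]  = 66

66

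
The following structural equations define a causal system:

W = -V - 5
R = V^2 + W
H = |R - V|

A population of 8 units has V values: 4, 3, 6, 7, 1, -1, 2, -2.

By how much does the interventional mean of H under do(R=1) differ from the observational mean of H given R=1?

do(R=1) breaks R's dependence on V. With R=1 fixed, H across the units is 3, 2, 5, 6, 0, 2, 1, 3, mean 2.75.
Conditioning on R=1 selects the 2 unit(s) with V ∈ {3, -2}. Their H values: 2, 3. Mean = 2.5.
Difference = 2.75 − 2.5 = 0.25.

0.25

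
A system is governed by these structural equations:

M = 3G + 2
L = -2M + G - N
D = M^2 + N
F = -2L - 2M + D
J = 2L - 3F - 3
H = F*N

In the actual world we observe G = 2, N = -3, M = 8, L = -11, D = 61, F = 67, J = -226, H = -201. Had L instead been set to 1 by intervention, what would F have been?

Under do(L=1), the mechanism L = -2M + G - N is discarded; L is fixed at 1.
M = 3G + 2  [with G=2]  = 8
D = M^2 + N  [with M=8, N=-3]  = 61
F = -2L - 2M + D  [with L=1, M=8, D=61]  = 43

43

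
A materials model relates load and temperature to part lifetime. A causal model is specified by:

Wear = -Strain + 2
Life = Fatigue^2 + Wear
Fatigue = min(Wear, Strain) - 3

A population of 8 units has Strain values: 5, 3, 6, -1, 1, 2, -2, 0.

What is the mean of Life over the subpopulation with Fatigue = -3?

Conditioning on Fatigue=-3 selects the 2 unit(s) with Strain ∈ {2, 0}. Their Life values: 9, 11. Mean = 10.

10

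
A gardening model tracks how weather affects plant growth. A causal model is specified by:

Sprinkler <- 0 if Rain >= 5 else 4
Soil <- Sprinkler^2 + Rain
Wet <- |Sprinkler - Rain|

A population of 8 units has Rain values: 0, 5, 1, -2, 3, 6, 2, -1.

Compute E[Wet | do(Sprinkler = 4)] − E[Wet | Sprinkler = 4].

Under do(Sprinkler=4), Sprinkler's equation is replaced by Sprinkler=4 for every unit. Per-unit Wet: 4, 1, 3, 6, 1, 2, 2, 5. Mean = 3.
Conditioning on Sprinkler=4 selects the 6 unit(s) with Rain ∈ {0, 1, -2, 3, 2, -1}. Their Wet values: 4, 3, 6, 1, 2, 5. Mean = 3.5.
Difference = 3 − 3.5 = -0.5.

-0.5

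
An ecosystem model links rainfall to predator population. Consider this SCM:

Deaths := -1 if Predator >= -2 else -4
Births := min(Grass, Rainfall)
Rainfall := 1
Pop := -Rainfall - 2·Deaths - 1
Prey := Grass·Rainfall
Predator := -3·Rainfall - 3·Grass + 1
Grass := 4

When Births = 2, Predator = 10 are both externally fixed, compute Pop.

0

Setting Births = 2, Predator = 10 by intervention discards those variables' equations.
Deaths = -1 if Predator >= -2 else -4  [with Predator=10]  = -1
Pop = -Rainfall - 2·Deaths - 1  [with Rainfall=1, Deaths=-1]  = 0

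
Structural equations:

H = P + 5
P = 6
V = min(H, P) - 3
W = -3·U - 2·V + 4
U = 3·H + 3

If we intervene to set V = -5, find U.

36

Under do(V=-5), the mechanism V = min(H, P) - 3 is discarded; V is fixed at -5.
Since U is not a descendant of the intervened variable, it is unaffected.
H = P + 5  [with P=6]  = 11
U = 3·H + 3  [with H=11]  = 36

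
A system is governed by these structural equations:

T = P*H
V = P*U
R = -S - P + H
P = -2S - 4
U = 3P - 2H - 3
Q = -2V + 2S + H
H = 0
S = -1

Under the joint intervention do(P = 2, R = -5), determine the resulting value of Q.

Under do(P = 2, R = -5), each intervened variable's structural equation is replaced by its fixed value.
U = 3P - 2H - 3  [with P=2, H=0]  = 3
V = P*U  [with P=2, U=3]  = 6
Q = -2V + 2S + H  [with V=6, S=-1, H=0]  = -14

-14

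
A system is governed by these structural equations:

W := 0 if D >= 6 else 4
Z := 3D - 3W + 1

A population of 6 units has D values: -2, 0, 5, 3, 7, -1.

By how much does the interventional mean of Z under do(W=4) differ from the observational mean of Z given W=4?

3

do(W=4) breaks W's dependence on D. With W=4 fixed, Z across the units is -17, -11, 4, -2, 10, -14, mean -5.
E[Z|W=4] averages over only the 5 units with W=4 (D = -2, 0, 5, 3, -1): Z = -17, -11, 4, -2, -14, mean -8.
Difference = -5 − (-8) = 3.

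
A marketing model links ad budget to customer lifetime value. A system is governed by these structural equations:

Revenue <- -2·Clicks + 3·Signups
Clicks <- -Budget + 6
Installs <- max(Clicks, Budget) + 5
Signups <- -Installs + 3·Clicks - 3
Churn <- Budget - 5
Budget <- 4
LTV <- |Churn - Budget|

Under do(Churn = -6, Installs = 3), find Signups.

Under do(Churn = -6, Installs = 3), each intervened variable's structural equation is replaced by its fixed value.
Clicks = -Budget + 6  [with Budget=4]  = 2
Signups = -Installs + 3·Clicks - 3  [with Installs=3, Clicks=2]  = 0

0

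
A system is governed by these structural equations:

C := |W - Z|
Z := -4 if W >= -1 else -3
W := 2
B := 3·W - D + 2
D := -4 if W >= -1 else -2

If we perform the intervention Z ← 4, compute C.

2

The intervention breaks the incoming arrows to Z: Z := -4 if W >= -1 else -3 no longer applies, and Z = 4.
C = |W - Z|  [with W=2, Z=4]  = 2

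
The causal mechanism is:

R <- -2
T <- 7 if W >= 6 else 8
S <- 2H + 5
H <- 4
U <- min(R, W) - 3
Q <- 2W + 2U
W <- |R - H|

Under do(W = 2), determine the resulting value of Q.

The intervention breaks the incoming arrows to W: W <- |R - H| no longer applies, and W = 2.
U = min(R, W) - 3  [with R=-2, W=2]  = -5
Q = 2W + 2U  [with W=2, U=-5]  = -6

-6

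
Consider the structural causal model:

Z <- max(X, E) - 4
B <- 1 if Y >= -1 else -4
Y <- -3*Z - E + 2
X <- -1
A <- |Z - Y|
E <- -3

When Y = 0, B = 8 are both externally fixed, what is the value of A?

5

Setting Y = 0, B = 8 by intervention discards those variables' equations.
Z = max(X, E) - 4  [with X=-1, E=-3]  = -5
A = |Z - Y|  [with Z=-5, Y=0]  = 5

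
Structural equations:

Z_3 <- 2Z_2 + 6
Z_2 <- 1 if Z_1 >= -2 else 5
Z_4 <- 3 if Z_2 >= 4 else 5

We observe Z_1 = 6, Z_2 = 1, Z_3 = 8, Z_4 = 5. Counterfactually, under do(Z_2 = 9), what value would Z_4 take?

Under do(Z_2=9), the mechanism Z_2 <- 1 if Z_1 >= -2 else 5 is discarded; Z_2 is fixed at 9.
Z_4 = 3 if Z_2 >= 4 else 5  [with Z_2=9]  = 3

3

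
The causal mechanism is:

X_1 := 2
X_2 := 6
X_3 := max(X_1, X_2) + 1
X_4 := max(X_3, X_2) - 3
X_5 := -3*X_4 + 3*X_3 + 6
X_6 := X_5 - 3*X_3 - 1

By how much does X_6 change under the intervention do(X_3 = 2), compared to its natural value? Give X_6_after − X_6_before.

3

The intervention breaks the incoming arrows to X_3: X_3 := max(X_1, X_2) + 1 no longer applies, and X_3 = 2.
X_4 = max(X_3, X_2) - 3  [with X_3=2, X_2=6]  = 3
X_5 = -3*X_4 + 3*X_3 + 6  [with X_4=3, X_3=2]  = 3
X_6 = X_5 - 3*X_3 - 1  [with X_5=3, X_3=2]  = -4
Without intervention: X_3 = max(X_1, X_2) + 1  [with X_1=2, X_2=6]  = 7; X_4 = max(X_3, X_2) - 3  [with X_3=7, X_2=6]  = 4; X_5 = -3*X_4 + 3*X_3 + 6  [with X_4=4, X_3=7]  = 15; X_6 = X_5 - 3*X_3 - 1  [with X_5=15, X_3=7]  = -7.
Change = -4 − (-7) = 3.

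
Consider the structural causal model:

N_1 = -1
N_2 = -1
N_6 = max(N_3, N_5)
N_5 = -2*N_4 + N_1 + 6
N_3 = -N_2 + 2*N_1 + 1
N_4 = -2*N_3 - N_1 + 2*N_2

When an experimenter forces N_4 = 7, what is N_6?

0

Under do(N_4=7), the mechanism N_4 = -2*N_3 - N_1 + 2*N_2 is discarded; N_4 is fixed at 7.
N_3 = -N_2 + 2*N_1 + 1  [with N_2=-1, N_1=-1]  = 0
N_5 = -2*N_4 + N_1 + 6  [with N_4=7, N_1=-1]  = -9
N_6 = max(N_3, N_5)  [with N_3=0, N_5=-9]  = 0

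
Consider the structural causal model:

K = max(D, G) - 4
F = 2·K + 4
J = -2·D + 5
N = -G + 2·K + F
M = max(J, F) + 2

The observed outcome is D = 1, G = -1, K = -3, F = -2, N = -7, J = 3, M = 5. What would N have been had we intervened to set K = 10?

45

do(K=10) replaces the equation K = max(D, G) - 4 with the constant K = 10.
F = 2·K + 4  [with K=10]  = 24
N = -G + 2·K + F  [with G=-1, K=10, F=24]  = 45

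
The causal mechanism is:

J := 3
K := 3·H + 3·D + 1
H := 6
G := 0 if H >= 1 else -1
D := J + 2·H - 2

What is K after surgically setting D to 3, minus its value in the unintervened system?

The intervention breaks the incoming arrows to D: D := J + 2·H - 2 no longer applies, and D = 3.
K = 3·H + 3·D + 1  [with H=6, D=3]  = 28
Without intervention: D = J + 2·H - 2  [with J=3, H=6]  = 13; K = 3·H + 3·D + 1  [with H=6, D=13]  = 58.
Change = 28 − 58 = -30.

-30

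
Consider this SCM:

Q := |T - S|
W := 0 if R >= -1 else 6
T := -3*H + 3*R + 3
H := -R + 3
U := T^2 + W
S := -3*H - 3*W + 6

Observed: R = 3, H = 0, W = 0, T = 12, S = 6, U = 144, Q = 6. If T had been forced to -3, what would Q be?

The intervention breaks the incoming arrows to T: T := -3*H + 3*R + 3 no longer applies, and T = -3.
H = -R + 3  [with R=3]  = 0
W = 0 if R >= -1 else 6  [with R=3]  = 0
S = -3*H - 3*W + 6  [with H=0, W=0]  = 6
Q = |T - S|  [with T=-3, S=6]  = 9

9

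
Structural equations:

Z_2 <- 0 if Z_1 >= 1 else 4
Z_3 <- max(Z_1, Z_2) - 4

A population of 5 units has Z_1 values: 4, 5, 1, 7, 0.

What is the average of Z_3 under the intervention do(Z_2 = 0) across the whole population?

-0.6

The intervention sets Z_2=0 in all 5 units regardless of Z_1. Recomputing Z_3 per unit gives 0, 1, -3, 3, -4; average -0.6.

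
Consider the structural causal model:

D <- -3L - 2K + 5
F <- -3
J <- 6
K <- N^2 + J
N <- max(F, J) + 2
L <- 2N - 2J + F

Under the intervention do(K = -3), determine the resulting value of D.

The intervention breaks the incoming arrows to K: K <- N^2 + J no longer applies, and K = -3.
N = max(F, J) + 2  [with F=-3, J=6]  = 8
L = 2N - 2J + F  [with N=8, J=6, F=-3]  = 1
D = -3L - 2K + 5  [with L=1, K=-3]  = 8

8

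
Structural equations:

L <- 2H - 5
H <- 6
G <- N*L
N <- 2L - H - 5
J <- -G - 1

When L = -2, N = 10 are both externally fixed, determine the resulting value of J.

Under do(L = -2, N = 10), each intervened variable's structural equation is replaced by its fixed value.
G = N*L  [with N=10, L=-2]  = -20
J = -G - 1  [with G=-20]  = 19

19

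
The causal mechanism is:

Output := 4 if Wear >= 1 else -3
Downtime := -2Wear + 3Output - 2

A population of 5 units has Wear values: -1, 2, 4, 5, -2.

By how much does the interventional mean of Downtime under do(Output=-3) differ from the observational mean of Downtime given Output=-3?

Every unit gets Output=-3 under the intervention. Downtime values become -9, -15, -19, -21, -7; E[Downtime|do(Output=-3)] = -14.2.
Conditioning on Output=-3 selects the 2 unit(s) with Wear ∈ {-1, -2}. Their Downtime values: -9, -7. Mean = -8.
Difference = -14.2 − (-8) = -6.2.

-6.2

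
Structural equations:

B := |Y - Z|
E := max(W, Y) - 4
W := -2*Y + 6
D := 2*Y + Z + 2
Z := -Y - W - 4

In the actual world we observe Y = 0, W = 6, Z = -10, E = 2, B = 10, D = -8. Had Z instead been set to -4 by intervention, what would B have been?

4

do(Z=-4) replaces the equation Z := -Y - W - 4 with the constant Z = -4.
B = |Y - Z|  [with Y=0, Z=-4]  = 4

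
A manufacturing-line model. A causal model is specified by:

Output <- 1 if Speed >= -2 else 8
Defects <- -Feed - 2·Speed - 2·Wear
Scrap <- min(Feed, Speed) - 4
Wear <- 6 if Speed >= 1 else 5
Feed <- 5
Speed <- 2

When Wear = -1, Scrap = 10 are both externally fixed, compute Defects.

The joint intervention fixes Wear = -1, Scrap = 10, removing each variable's own equation.
Defects = -Feed - 2·Speed - 2·Wear  [with Feed=5, Speed=2, Wear=-1]  = -7

-7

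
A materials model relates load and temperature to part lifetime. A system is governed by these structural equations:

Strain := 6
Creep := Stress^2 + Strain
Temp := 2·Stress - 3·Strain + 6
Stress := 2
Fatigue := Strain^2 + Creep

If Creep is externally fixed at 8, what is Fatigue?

44

Intervening sets Creep = 8 and removes its equation (Creep := Stress^2 + Strain).
Fatigue = Strain^2 + Creep  [with Strain=6, Creep=8]  = 44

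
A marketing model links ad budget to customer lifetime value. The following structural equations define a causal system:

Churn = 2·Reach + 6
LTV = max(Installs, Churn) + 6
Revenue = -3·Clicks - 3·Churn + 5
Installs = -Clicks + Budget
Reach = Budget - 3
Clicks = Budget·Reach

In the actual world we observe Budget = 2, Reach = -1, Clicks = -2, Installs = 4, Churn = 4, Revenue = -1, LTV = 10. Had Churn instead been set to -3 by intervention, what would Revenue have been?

20

The intervention breaks the incoming arrows to Churn: Churn = 2·Reach + 6 no longer applies, and Churn = -3.
Reach = Budget - 3  [with Budget=2]  = -1
Clicks = Budget·Reach  [with Budget=2, Reach=-1]  = -2
Revenue = -3·Clicks - 3·Churn + 5  [with Clicks=-2, Churn=-3]  = 20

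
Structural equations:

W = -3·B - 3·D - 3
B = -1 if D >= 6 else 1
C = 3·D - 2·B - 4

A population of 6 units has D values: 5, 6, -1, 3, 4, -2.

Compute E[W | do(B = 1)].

do(B=1) breaks B's dependence on D. With B=1 fixed, W across the units is -21, -24, -3, -15, -18, 0, mean -13.5.

-13.5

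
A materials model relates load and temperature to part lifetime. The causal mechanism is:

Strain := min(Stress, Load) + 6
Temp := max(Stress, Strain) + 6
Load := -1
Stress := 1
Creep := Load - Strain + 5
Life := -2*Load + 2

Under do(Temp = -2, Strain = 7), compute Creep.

The joint intervention fixes Temp = -2, Strain = 7, removing each variable's own equation.
Creep = Load - Strain + 5  [with Load=-1, Strain=7]  = -3

-3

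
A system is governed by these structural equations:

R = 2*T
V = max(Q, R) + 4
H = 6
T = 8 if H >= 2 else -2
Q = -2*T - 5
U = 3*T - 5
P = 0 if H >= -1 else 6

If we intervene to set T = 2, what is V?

do(T=2) replaces the equation T = 8 if H >= 2 else -2 with the constant T = 2.
R = 2*T  [with T=2]  = 4
Q = -2*T - 5  [with T=2]  = -9
V = max(Q, R) + 4  [with Q=-9, R=4]  = 8

8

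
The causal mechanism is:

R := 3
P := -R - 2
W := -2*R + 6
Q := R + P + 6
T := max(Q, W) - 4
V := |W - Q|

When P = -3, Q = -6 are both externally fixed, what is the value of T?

-4

Setting P = -3, Q = -6 by intervention discards those variables' equations.
W = -2*R + 6  [with R=3]  = 0
T = max(Q, W) - 4  [with Q=-6, W=0]  = -4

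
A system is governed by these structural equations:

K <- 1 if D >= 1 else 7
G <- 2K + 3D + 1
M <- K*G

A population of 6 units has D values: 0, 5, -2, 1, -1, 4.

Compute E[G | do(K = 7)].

Under do(K=7), K's equation is replaced by K=7 for every unit. Per-unit G: 15, 30, 9, 18, 12, 27. Mean = 18.5.

18.5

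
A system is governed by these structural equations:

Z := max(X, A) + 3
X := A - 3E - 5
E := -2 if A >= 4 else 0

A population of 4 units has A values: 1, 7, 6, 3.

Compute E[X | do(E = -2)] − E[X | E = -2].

-2.25

do(E=-2) breaks E's dependence on A. With E=-2 fixed, X across the units is 2, 8, 7, 4, mean 5.25.
Observing E=-2 restricts to units where E's equation naturally yields -2: A ∈ {7, 6}. In that subpopulation X = 8, 7, mean 7.5.
Difference = 5.25 − 7.5 = -2.25.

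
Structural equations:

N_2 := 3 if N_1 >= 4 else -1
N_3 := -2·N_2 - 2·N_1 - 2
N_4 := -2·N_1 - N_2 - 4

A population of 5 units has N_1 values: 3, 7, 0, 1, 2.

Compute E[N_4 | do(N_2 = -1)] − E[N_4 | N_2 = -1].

-2.2

The intervention sets N_2=-1 in all 5 units regardless of N_1. Recomputing N_4 per unit gives -9, -17, -3, -5, -7; average -8.2.
E[N_4|N_2=-1] averages over only the 4 units with N_2=-1 (N_1 = 3, 0, 1, 2): N_4 = -9, -3, -5, -7, mean -6.
Difference = -8.2 − (-6) = -2.2.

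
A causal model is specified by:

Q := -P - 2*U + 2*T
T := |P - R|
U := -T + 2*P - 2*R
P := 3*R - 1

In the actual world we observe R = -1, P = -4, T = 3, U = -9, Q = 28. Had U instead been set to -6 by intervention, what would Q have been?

22

Intervening sets U = -6 and removes its equation (U := -T + 2*P - 2*R).
P = 3*R - 1  [with R=-1]  = -4
T = |P - R|  [with P=-4, R=-1]  = 3
Q = -P - 2*U + 2*T  [with P=-4, U=-6, T=3]  = 22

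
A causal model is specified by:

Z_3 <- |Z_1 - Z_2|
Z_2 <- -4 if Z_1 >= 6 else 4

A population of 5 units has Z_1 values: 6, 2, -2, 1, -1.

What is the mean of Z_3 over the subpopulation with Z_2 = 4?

Conditioning on Z_2=4 selects the 4 unit(s) with Z_1 ∈ {2, -2, 1, -1}. Their Z_3 values: 2, 6, 3, 5. Mean = 4.

4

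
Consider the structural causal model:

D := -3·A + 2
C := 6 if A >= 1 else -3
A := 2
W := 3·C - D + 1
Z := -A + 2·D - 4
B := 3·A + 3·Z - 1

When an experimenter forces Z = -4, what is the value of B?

The intervention breaks the incoming arrows to Z: Z := -A + 2·D - 4 no longer applies, and Z = -4.
B = 3·A + 3·Z - 1  [with A=2, Z=-4]  = -7

-7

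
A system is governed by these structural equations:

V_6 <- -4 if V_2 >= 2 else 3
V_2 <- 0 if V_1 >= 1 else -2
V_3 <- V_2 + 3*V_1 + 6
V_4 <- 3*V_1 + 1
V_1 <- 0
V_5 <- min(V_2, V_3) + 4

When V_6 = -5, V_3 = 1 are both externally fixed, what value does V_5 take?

Under do(V_6 = -5, V_3 = 1), each intervened variable's structural equation is replaced by its fixed value.
V_2 = 0 if V_1 >= 1 else -2  [with V_1=0]  = -2
V_5 = min(V_2, V_3) + 4  [with V_2=-2, V_3=1]  = 2

2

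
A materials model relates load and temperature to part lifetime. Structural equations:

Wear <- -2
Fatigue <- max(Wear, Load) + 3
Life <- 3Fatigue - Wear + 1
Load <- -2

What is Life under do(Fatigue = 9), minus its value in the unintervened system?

The intervention breaks the incoming arrows to Fatigue: Fatigue <- max(Wear, Load) + 3 no longer applies, and Fatigue = 9.
Life = 3Fatigue - Wear + 1  [with Fatigue=9, Wear=-2]  = 30
Without intervention: Fatigue = max(Wear, Load) + 3  [with Wear=-2, Load=-2]  = 1; Life = 3Fatigue - Wear + 1  [with Fatigue=1, Wear=-2]  = 6.
Change = 30 − 6 = 24.

24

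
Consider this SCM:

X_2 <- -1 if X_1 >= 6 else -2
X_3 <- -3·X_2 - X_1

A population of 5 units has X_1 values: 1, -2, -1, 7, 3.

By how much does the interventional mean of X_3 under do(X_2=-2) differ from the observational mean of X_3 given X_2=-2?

do(X_2=-2) breaks X_2's dependence on X_1. With X_2=-2 fixed, X_3 across the units is 5, 8, 7, -1, 3, mean 4.4.
Conditioning on X_2=-2 selects the 4 unit(s) with X_1 ∈ {1, -2, -1, 3}. Their X_3 values: 5, 8, 7, 3. Mean = 5.75.
Difference = 4.4 − 5.75 = -1.35.

-1.35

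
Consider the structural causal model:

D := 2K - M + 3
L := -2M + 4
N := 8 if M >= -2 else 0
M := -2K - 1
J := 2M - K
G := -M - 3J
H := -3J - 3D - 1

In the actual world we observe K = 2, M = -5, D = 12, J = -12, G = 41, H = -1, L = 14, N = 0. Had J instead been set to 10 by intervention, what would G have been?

Intervening sets J = 10 and removes its equation (J := 2M - K).
M = -2K - 1  [with K=2]  = -5
G = -M - 3J  [with M=-5, J=10]  = -25

-25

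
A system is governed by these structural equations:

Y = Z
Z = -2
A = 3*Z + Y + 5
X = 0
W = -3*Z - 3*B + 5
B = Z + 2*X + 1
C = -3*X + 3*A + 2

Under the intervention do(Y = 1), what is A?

0

Intervening sets Y = 1 and removes its equation (Y = Z).
A = 3*Z + Y + 5  [with Z=-2, Y=1]  = 0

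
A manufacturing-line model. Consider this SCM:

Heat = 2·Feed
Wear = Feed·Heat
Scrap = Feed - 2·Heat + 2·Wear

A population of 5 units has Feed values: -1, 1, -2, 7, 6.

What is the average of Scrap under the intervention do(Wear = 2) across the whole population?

Under do(Wear=2), Wear's equation is replaced by Wear=2 for every unit. Per-unit Scrap: 7, 1, 10, -17, -14. Mean = -2.6.

-2.6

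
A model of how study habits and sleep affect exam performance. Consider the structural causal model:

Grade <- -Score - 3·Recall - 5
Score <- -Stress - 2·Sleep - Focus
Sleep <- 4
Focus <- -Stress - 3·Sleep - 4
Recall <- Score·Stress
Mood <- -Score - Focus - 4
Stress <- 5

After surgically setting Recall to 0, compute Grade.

Intervening sets Recall = 0 and removes its equation (Recall <- Score·Stress).
Focus = -Stress - 3·Sleep - 4  [with Stress=5, Sleep=4]  = -21
Score = -Stress - 2·Sleep - Focus  [with Stress=5, Sleep=4, Focus=-21]  = 8
Grade = -Score - 3·Recall - 5  [with Score=8, Recall=0]  = -13

-13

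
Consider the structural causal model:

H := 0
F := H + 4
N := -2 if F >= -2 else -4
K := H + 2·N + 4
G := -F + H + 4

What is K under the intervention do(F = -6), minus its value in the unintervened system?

Under do(F=-6), the mechanism F := H + 4 is discarded; F is fixed at -6.
N = -2 if F >= -2 else -4  [with F=-6]  = -4
K = H + 2·N + 4  [with H=0, N=-4]  = -4
Without intervention: F = H + 4  [with H=0]  = 4; N = -2 if F >= -2 else -4  [with F=4]  = -2; K = H + 2·N + 4  [with H=0, N=-2]  = 0.
Change = -4 − 0 = -4.

-4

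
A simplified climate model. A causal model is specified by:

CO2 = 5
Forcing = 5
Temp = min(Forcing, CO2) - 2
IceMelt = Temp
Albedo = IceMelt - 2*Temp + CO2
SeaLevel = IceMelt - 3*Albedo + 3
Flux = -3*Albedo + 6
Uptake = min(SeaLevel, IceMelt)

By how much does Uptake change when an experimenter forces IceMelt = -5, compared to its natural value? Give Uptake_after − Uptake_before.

do(IceMelt=-5) replaces the equation IceMelt = Temp with the constant IceMelt = -5.
Temp = min(Forcing, CO2) - 2  [with Forcing=5, CO2=5]  = 3
Albedo = IceMelt - 2*Temp + CO2  [with IceMelt=-5, Temp=3, CO2=5]  = -6
SeaLevel = IceMelt - 3*Albedo + 3  [with IceMelt=-5, Albedo=-6]  = 16
Uptake = min(SeaLevel, IceMelt)  [with SeaLevel=16, IceMelt=-5]  = -5
Without intervention: Temp = min(Forcing, CO2) - 2  [with Forcing=5, CO2=5]  = 3; IceMelt = Temp  [with Temp=3]  = 3; Albedo = IceMelt - 2*Temp + CO2  [with IceMelt=3, Temp=3, CO2=5]  = 2; SeaLevel = IceMelt - 3*Albedo + 3  [with IceMelt=3, Albedo=2]  = 0; Uptake = min(SeaLevel, IceMelt)  [with SeaLevel=0, IceMelt=3]  = 0.
Change = -5 − 0 = -5.

-5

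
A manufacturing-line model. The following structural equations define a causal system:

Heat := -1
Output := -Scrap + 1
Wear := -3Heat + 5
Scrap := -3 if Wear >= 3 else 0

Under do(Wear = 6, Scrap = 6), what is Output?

-5

Setting Wear = 6, Scrap = 6 by intervention discards those variables' equations.
Output = -Scrap + 1  [with Scrap=6]  = -5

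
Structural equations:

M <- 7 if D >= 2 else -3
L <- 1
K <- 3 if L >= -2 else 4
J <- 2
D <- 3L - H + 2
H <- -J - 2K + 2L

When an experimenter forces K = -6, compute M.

The intervention breaks the incoming arrows to K: K <- 3 if L >= -2 else 4 no longer applies, and K = -6.
H = -J - 2K + 2L  [with J=2, K=-6, L=1]  = 12
D = 3L - H + 2  [with L=1, H=12]  = -7
M = 7 if D >= 2 else -3  [with D=-7]  = -3

-3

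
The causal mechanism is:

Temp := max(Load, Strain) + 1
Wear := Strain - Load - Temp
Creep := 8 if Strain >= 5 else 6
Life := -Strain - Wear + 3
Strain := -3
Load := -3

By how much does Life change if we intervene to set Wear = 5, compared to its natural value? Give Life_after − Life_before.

The intervention breaks the incoming arrows to Wear: Wear := Strain - Load - Temp no longer applies, and Wear = 5.
Life = -Strain - Wear + 3  [with Strain=-3, Wear=5]  = 1
Without intervention: Temp = max(Load, Strain) + 1  [with Load=-3, Strain=-3]  = -2; Wear = Strain - Load - Temp  [with Strain=-3, Load=-3, Temp=-2]  = 2; Life = -Strain - Wear + 3  [with Strain=-3, Wear=2]  = 4.
Change = 1 − 4 = -3.

-3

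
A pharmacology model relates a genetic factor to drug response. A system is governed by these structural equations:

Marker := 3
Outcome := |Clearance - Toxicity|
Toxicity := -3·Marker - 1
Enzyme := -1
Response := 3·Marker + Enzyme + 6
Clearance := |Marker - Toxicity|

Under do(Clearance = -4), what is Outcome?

The intervention breaks the incoming arrows to Clearance: Clearance := |Marker - Toxicity| no longer applies, and Clearance = -4.
Toxicity = -3·Marker - 1  [with Marker=3]  = -10
Outcome = |Clearance - Toxicity|  [with Clearance=-4, Toxicity=-10]  = 6

6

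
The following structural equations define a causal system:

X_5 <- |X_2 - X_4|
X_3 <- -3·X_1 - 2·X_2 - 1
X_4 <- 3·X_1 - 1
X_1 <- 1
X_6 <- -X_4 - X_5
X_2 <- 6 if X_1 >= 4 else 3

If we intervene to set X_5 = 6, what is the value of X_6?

-8

The intervention breaks the incoming arrows to X_5: X_5 <- |X_2 - X_4| no longer applies, and X_5 = 6.
X_4 = 3·X_1 - 1  [with X_1=1]  = 2
X_6 = -X_4 - X_5  [with X_4=2, X_5=6]  = -8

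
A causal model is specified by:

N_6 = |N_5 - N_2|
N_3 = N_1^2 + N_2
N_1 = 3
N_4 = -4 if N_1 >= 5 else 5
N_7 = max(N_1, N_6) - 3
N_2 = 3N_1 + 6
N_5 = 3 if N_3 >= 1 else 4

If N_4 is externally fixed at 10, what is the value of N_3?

Under do(N_4=10), the mechanism N_4 = -4 if N_1 >= 5 else 5 is discarded; N_4 is fixed at 10.
Since N_3 is not a descendant of the intervened variable, it is unaffected.
N_2 = 3N_1 + 6  [with N_1=3]  = 15
N_3 = N_1^2 + N_2  [with N_1=3, N_2=15]  = 24

24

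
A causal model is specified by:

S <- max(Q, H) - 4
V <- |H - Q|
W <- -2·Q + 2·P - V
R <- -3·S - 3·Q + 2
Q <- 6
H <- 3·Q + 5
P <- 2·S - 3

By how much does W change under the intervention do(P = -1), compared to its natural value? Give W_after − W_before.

-72

The intervention breaks the incoming arrows to P: P <- 2·S - 3 no longer applies, and P = -1.
H = 3·Q + 5  [with Q=6]  = 23
V = |H - Q|  [with H=23, Q=6]  = 17
W = -2·Q + 2·P - V  [with Q=6, P=-1, V=17]  = -31
Without intervention: H = 3·Q + 5  [with Q=6]  = 23; S = max(Q, H) - 4  [with Q=6, H=23]  = 19; P = 2·S - 3  [with S=19]  = 35; V = |H - Q|  [with H=23, Q=6]  = 17; W = -2·Q + 2·P - V  [with Q=6, P=35, V=17]  = 41.
Change = -31 − 41 = -72.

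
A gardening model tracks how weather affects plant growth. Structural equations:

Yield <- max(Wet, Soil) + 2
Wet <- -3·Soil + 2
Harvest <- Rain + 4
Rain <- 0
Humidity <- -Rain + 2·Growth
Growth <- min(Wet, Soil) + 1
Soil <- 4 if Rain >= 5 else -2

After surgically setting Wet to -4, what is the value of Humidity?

do(Wet=-4) replaces the equation Wet <- -3·Soil + 2 with the constant Wet = -4.
Soil = 4 if Rain >= 5 else -2  [with Rain=0]  = -2
Growth = min(Wet, Soil) + 1  [with Wet=-4, Soil=-2]  = -3
Humidity = -Rain + 2·Growth  [with Rain=0, Growth=-3]  = -6

-6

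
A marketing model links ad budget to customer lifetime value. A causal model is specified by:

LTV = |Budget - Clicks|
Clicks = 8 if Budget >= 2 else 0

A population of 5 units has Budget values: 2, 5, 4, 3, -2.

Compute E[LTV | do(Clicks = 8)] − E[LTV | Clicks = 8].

Every unit gets Clicks=8 under the intervention. LTV values become 6, 3, 4, 5, 10; E[LTV|do(Clicks=8)] = 5.6.
Conditioning on Clicks=8 selects the 4 unit(s) with Budget ∈ {2, 5, 4, 3}. Their LTV values: 6, 3, 4, 5. Mean = 4.5.
Difference = 5.6 − 4.5 = 1.1.

1.1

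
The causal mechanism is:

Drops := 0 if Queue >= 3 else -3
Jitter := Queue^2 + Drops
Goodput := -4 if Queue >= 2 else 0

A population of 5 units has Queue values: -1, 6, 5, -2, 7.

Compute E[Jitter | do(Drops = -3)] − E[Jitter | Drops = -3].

20.5

Under do(Drops=-3), Drops's equation is replaced by Drops=-3 for every unit. Per-unit Jitter: -2, 33, 22, 1, 46. Mean = 20.
E[Jitter|Drops=-3] averages over only the 2 units with Drops=-3 (Queue = -1, -2): Jitter = -2, 1, mean -0.5.
Difference = 20 − (-0.5) = 20.5.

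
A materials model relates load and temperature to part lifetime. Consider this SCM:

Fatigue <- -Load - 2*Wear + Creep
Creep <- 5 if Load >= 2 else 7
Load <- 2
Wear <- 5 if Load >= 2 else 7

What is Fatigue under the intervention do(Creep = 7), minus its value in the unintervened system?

Under do(Creep=7), the mechanism Creep <- 5 if Load >= 2 else 7 is discarded; Creep is fixed at 7.
Wear = 5 if Load >= 2 else 7  [with Load=2]  = 5
Fatigue = -Load - 2*Wear + Creep  [with Load=2, Wear=5, Creep=7]  = -5
Without intervention: Creep = 5 if Load >= 2 else 7  [with Load=2]  = 5; Wear = 5 if Load >= 2 else 7  [with Load=2]  = 5; Fatigue = -Load - 2*Wear + Creep  [with Load=2, Wear=5, Creep=5]  = -7.
Change = -5 − (-7) = 2.

2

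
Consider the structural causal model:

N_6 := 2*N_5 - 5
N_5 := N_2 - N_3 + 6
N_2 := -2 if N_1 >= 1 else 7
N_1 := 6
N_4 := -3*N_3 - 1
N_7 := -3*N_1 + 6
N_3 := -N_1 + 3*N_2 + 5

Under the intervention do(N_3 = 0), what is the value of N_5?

do(N_3=0) replaces the equation N_3 := -N_1 + 3*N_2 + 5 with the constant N_3 = 0.
N_2 = -2 if N_1 >= 1 else 7  [with N_1=6]  = -2
N_5 = N_2 - N_3 + 6  [with N_2=-2, N_3=0]  = 4

4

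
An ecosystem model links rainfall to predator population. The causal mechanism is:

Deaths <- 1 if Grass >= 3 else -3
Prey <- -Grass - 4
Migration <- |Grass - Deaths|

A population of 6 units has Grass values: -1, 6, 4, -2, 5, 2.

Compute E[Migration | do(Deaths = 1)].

3

Under do(Deaths=1), Deaths's equation is replaced by Deaths=1 for every unit. Per-unit Migration: 2, 5, 3, 3, 4, 1. Mean = 3.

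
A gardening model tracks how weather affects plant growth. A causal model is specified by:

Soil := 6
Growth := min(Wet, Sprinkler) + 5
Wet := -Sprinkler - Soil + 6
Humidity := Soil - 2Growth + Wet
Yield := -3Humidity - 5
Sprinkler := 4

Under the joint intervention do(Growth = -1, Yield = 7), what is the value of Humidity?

4

Setting Growth = -1, Yield = 7 by intervention discards those variables' equations.
Wet = -Sprinkler - Soil + 6  [with Sprinkler=4, Soil=6]  = -4
Humidity = Soil - 2Growth + Wet  [with Soil=6, Growth=-1, Wet=-4]  = 4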